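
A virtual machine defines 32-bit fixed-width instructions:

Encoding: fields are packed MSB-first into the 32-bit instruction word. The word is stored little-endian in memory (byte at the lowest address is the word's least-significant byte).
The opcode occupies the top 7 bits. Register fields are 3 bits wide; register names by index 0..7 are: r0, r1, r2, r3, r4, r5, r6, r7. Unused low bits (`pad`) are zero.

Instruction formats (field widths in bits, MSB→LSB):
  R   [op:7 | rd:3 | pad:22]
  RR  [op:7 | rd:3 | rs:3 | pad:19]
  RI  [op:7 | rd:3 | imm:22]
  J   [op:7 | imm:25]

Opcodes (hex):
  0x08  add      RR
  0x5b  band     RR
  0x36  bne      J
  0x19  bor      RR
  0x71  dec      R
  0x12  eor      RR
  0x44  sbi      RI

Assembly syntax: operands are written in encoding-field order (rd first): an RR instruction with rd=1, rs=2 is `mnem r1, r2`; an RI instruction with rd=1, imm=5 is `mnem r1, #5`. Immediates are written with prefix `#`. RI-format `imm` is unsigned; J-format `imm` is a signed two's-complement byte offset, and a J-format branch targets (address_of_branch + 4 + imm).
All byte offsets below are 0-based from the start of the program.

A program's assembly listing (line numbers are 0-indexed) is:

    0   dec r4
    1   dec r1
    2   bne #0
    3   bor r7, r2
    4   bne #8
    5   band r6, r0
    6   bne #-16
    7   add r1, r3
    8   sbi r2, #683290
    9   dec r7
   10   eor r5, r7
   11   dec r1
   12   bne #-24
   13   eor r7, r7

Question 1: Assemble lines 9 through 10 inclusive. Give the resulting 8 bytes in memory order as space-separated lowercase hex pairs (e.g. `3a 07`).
L9: dec op=0x71:7|rd=7:3|pad=0:22 ⇒ 0xe3c00000 ⇒ little 00 00 c0 e3
L10: eor op=0x12:7|rd=5:3|rs=7:3|pad=0:19 ⇒ 0x25780000 ⇒ little 00 00 78 25

00 00 c0 e3 00 00 78 25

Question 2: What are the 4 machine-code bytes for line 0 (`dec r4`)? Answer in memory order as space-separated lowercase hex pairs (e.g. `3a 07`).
00 00 00 e3

line 0 (dec): pack op=0x71:7|rd=4:3|pad=0:22 = 0xe3000000; little→ 00 00 00 e3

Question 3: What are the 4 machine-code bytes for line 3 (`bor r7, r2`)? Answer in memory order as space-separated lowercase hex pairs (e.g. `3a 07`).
L3: bor op=0x19:7|rd=7:3|rs=2:3|pad=0:19 ⇒ 0x33d00000 ⇒ little 00 00 d0 33

00 00 d0 33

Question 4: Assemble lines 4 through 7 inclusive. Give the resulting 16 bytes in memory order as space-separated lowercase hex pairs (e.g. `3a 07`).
08 00 00 6c 00 00 80 b7 f0 ff ff 6d 00 00 58 10

L4: bne op=0x36:7|imm=8:25 ⇒ 0x6c000008 ⇒ little 08 00 00 6c
L5: band op=0x5b:7|rd=6:3|rs=0:3|pad=0:19 ⇒ 0xb7800000 ⇒ little 00 00 80 b7
L6: bne op=0x36:7|imm=-16:25 ⇒ 0x6dfffff0 ⇒ little f0 ff ff 6d
L7: add op=0x8:7|rd=1:3|rs=3:3|pad=0:19 ⇒ 0x10580000 ⇒ little 00 00 58 10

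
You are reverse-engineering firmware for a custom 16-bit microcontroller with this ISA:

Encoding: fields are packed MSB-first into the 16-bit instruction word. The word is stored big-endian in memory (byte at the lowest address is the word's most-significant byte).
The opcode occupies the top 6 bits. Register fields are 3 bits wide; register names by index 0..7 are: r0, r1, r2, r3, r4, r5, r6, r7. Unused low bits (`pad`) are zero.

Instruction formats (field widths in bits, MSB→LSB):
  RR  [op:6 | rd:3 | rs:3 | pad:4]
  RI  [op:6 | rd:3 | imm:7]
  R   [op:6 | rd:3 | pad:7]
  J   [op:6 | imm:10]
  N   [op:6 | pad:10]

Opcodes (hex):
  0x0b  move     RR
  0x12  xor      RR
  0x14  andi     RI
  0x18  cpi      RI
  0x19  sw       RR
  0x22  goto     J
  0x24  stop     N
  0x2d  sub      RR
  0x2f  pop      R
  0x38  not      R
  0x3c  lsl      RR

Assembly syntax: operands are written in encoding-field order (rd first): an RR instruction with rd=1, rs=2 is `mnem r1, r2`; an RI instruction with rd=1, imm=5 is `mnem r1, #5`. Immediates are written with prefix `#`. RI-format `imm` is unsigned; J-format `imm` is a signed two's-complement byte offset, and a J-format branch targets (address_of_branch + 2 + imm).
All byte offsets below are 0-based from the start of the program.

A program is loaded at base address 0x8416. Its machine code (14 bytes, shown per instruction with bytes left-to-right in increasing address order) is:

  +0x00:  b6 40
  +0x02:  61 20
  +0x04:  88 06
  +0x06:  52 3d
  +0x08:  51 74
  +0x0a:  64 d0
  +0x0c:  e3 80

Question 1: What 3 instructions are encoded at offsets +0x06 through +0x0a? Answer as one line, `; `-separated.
andi r4, #61; andi r2, #116; sw r1, r5

off 0x06: read 52 3d as big → 0x523d
  op=0x523d>>10=0x14 ⇒ andi (RI)
  rd@[9:7]=0x4 ⇒ r4
  imm@[6:0]=0x3d ⇒ #61
off 0x08: read 51 74 as big → 0x5174
  op=0x5174>>10=0x14 ⇒ andi (RI)
  rd@[9:7]=0x2 ⇒ r2
  imm@[6:0]=0x74 ⇒ #116
off 0x0a: read 64 d0 as big → 0x64d0
  op=0x64d0>>10=0x19 ⇒ sw (RR)
  rd@[9:7]=0x1 ⇒ r1
  rs@[6:4]=0x5 ⇒ r5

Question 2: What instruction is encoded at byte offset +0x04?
goto #6

off 0x04: read 88 06 as big → 0x8806
  top 6b → 0x22 → goto [J]
  [9:0] imm=6 = #6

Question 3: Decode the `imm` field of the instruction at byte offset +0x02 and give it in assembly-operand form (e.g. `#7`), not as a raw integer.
#32

[02] 61 20 → 0x6120
  opcode bits[15:10]=0x18: cpi/RI
  rd@[9:7]=0x2 ⇒ r2
  imm@[6:0]=0x20 ⇒ #32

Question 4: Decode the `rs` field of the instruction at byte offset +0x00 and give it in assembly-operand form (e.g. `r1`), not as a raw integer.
r4

+0x00: b6 40 ⇒ word 0xb640 (big)
  opcode bits[15:10]=0x2d: sub/RR
  [9:7] rd=4 = r4
  [6:4] rs=4 = r4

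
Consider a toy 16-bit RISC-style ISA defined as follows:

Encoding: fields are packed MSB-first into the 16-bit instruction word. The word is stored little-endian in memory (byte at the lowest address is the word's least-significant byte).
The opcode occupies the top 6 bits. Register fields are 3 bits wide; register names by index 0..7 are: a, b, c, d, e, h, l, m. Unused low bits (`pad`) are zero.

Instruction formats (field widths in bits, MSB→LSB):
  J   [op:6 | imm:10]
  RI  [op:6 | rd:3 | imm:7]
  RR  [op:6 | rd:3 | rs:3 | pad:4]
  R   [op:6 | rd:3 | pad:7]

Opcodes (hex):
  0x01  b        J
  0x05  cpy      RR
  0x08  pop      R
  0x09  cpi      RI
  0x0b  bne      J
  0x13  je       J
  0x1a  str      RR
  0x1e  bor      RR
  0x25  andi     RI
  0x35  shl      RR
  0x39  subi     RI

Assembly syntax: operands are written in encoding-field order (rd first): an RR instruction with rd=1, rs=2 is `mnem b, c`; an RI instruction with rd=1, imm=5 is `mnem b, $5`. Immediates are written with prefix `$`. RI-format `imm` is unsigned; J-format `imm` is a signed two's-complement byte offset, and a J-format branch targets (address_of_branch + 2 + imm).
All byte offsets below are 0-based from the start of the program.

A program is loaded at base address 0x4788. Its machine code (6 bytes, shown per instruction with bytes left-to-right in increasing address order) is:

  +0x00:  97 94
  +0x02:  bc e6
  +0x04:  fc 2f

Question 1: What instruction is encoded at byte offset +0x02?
off 0x02: read bc e6 as little → 0xe6bc
  opcode bits[15:10]=0x39: subi/RI
  rd@[9:7]=0x5 ⇒ h
  imm@[6:0]=0x3c ⇒ $60

subi h, $60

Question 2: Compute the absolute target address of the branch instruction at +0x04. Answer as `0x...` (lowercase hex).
0x478a

@+04  little-endian(fc 2f) = 0x2ffc
  op=0x2ffc>>10=0xb ⇒ bne (J)
  imm@[9:0]=0x3fc (s10→-4) ⇒ $-4
  target = base 0x4788 + off 0x04 + 2 + imm -4 = 0x478a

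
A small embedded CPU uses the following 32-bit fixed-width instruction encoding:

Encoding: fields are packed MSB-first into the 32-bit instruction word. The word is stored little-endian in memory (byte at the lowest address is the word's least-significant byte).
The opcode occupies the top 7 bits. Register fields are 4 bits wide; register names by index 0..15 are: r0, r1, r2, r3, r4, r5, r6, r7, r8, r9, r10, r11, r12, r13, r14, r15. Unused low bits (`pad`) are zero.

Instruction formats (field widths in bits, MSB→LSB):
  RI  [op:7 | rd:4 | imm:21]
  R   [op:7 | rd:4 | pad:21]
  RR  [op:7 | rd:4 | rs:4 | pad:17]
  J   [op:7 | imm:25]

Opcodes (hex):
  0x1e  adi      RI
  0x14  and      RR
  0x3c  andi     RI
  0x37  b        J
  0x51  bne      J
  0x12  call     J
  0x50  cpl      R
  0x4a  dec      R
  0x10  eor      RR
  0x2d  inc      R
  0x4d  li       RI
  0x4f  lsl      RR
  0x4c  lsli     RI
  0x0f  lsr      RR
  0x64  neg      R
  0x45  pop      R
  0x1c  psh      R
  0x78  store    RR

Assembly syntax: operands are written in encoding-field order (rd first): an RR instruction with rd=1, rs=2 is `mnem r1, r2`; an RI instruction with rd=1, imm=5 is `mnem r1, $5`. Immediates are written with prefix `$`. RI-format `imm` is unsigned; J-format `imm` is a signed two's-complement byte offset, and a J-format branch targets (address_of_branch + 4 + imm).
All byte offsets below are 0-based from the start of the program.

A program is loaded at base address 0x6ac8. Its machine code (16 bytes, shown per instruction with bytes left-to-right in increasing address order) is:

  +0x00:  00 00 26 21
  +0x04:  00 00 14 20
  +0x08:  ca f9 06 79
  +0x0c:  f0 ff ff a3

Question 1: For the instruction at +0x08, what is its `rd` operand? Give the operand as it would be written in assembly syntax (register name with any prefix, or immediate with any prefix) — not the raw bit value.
+0x08: ca f9 06 79 ⇒ word 0x7906f9ca (little)
  top 7b → 0x3c → andi [RI]
  rd@[24:21]=0x8 ⇒ r8
  imm@[20:0]=0x6f9ca ⇒ $457162

r8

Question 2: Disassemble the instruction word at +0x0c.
@+0c  little-endian(f0 ff ff a3) = 0xa3fffff0
  top 7b → 0x51 → bne [J]
  imm@[24:0]=0x1fffff0 (s25→-16) ⇒ $-16

bne $-16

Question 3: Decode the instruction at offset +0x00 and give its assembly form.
eor r9, r3

off 0x00: read 00 00 26 21 as little → 0x21260000
  op=0x21260000>>25=0x10 ⇒ eor (RR)
  rd: (w>>21)&0xf=0x9 → r9
  rs: (w>>17)&0xf=0x3 → r3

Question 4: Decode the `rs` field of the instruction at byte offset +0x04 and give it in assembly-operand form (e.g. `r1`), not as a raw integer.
r10

off 0x04: read 00 00 14 20 as little → 0x20140000
  top 7b → 0x10 → eor [RR]
  rd: (w>>21)&0xf=0x0 → r0
  rs: (w>>17)&0xf=0xa → r10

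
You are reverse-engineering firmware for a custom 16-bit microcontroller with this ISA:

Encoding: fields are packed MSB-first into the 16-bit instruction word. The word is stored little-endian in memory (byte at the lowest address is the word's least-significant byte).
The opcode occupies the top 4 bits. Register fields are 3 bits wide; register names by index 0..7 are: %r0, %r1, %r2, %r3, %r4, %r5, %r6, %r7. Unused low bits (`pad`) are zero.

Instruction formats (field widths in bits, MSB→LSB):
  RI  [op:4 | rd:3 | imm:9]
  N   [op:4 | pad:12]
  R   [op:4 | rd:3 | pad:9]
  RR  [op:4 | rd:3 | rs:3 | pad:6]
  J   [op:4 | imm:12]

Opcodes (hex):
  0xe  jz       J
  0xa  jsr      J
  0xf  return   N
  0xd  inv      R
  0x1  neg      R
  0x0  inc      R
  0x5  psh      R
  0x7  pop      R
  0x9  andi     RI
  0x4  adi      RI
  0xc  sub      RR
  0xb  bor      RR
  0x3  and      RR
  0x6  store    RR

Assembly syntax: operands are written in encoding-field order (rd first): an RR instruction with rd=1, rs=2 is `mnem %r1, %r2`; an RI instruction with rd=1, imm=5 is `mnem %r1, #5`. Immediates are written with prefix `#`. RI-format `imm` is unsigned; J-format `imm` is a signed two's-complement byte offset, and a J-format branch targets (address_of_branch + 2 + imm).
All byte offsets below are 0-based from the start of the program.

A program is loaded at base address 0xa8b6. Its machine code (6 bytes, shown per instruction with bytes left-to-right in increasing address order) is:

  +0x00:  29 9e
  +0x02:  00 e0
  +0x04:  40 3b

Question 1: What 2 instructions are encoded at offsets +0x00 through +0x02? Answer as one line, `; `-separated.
off 0x00: read 29 9e as little → 0x9e29
  op=0x9e29>>12=0x9 ⇒ andi (RI)
  rd@[11:9]=0x7 ⇒ %r7
  imm@[8:0]=0x29 ⇒ #41
off 0x02: read 00 e0 as little → 0xe000
  op=0xe000>>12=0xe ⇒ jz (J)
  imm@[11:0]=0x0 ⇒ #0

andi %r7, #41; jz #0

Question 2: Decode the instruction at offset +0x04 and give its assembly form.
and %r5, %r5

@+04  little-endian(40 3b) = 0x3b40
  opcode bits[15:12]=0x3: and/RR
  [11:9] rd=5 = %r5
  [8:6] rs=5 = %r5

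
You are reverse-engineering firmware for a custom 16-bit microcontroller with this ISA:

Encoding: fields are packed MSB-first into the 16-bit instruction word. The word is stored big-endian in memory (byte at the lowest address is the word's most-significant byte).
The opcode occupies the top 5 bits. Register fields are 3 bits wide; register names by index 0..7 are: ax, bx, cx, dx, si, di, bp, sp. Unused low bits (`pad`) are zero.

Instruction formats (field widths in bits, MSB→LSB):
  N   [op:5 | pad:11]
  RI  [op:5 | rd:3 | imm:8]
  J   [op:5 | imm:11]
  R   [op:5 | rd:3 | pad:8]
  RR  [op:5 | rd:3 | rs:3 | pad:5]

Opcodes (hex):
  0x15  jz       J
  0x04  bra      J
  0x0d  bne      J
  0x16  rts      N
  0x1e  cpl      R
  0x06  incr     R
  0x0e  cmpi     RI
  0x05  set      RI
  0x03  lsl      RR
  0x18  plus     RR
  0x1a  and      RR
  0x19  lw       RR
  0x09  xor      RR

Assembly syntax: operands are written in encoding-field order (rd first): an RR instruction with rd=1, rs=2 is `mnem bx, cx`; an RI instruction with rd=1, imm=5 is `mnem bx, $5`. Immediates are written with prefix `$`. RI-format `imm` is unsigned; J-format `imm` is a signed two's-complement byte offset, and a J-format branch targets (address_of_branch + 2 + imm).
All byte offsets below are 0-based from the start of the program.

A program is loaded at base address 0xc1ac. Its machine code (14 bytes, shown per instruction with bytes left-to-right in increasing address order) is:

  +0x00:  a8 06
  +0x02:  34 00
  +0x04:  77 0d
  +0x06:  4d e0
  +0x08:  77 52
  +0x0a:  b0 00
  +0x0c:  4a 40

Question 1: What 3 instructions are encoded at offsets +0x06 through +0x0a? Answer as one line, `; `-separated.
xor di, sp; cmpi sp, $82; rts

off 0x06: read 4d e0 as big → 0x4de0
  opcode bits[15:11]=0x9: xor/RR
  rd: (w>>8)&0x7=0x5 → di
  rs: (w>>5)&0x7=0x7 → sp
off 0x08: read 77 52 as big → 0x7752
  opcode bits[15:11]=0xe: cmpi/RI
  rd: (w>>8)&0x7=0x7 → sp
  imm: (w>>0)&0xff=0x52 → $82
off 0x0a: read b0 00 as big → 0xb000
  opcode bits[15:11]=0x16: rts/N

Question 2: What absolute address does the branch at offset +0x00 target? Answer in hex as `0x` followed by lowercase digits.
0xc1b4

+0x00: a8 06 ⇒ word 0xa806 (big)
  op=0xa806>>11=0x15 ⇒ jz (J)
  imm: (w>>0)&0x7ff=0x6 → $6
  target = base 0xc1ac + off 0x00 + 2 + imm 6 = 0xc1b4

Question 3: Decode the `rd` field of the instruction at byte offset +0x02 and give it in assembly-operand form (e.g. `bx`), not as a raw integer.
si

@+02  big-endian(34 00) = 0x3400
  op=0x3400>>11=0x6 ⇒ incr (R)
  rd: (w>>8)&0x7=0x4 → si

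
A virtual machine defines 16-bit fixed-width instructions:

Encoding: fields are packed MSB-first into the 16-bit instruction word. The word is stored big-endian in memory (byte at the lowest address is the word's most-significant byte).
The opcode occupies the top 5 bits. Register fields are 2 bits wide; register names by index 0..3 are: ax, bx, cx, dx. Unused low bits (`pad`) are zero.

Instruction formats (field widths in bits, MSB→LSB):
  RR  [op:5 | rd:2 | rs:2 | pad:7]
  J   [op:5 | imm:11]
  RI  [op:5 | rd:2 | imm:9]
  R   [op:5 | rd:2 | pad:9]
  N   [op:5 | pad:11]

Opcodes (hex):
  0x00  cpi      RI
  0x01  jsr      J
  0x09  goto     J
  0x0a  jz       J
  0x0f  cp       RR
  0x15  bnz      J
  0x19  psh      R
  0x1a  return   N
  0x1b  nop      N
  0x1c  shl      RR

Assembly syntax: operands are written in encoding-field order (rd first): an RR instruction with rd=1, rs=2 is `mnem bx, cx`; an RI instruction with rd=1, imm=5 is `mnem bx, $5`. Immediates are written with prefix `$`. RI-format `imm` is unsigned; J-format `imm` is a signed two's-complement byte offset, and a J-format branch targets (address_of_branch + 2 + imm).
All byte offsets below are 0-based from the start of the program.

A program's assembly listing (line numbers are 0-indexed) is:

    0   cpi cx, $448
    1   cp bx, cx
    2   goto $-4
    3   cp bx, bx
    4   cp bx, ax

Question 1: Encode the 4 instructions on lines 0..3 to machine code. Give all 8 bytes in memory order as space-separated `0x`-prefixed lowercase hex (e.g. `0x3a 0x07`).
L0: cpi op=0x0:5|rd=2:2|imm=448:9 ⇒ 0x05c0 ⇒ big 05 c0
L1: cp op=0xf:5|rd=1:2|rs=2:2|pad=0:7 ⇒ 0x7b00 ⇒ big 7b 00
L2: goto op=0x9:5|imm=-4:11 ⇒ 0x4ffc ⇒ big 4f fc
L3: cp op=0xf:5|rd=1:2|rs=1:2|pad=0:7 ⇒ 0x7a80 ⇒ big 7a 80

0x05 0xc0 0x7b 0x00 0x4f 0xfc 0x7a 0x80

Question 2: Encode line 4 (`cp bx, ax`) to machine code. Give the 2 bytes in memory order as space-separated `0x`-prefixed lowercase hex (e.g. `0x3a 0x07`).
4. cp fields op=0xf:5|rd=1:2|rs=0:2|pad=0:7 → word 7a00h → 7a 00

0x7a 0x00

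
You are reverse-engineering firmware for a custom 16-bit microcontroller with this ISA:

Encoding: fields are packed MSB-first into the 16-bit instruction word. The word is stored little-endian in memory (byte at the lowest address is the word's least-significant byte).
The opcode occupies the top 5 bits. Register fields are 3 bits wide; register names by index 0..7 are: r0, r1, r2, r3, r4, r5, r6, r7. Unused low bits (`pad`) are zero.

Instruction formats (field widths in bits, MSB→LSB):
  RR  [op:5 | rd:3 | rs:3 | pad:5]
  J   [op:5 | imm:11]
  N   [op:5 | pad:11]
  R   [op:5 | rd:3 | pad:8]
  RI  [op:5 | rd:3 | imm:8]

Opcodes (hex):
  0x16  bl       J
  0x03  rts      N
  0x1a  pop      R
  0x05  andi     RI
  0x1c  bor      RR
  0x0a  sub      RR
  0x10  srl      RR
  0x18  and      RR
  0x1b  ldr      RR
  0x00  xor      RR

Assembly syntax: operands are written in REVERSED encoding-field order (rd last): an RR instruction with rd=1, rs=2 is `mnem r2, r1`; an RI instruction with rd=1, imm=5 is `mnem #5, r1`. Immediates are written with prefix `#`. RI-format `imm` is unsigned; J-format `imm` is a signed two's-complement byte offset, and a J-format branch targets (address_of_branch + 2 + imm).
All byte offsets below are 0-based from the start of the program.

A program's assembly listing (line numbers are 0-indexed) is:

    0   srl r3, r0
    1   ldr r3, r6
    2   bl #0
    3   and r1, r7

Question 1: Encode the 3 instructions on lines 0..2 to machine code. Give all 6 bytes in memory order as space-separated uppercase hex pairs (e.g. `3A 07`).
60 80 60 DE 00 B0

L0: srl op=0x10:5|rd=0:3|rs=3:3|pad=0:5 ⇒ 0x8060 ⇒ little 60 80
L1: ldr op=0x1b:5|rd=6:3|rs=3:3|pad=0:5 ⇒ 0xde60 ⇒ little 60 de
L2: bl op=0x16:5|imm=0:11 ⇒ 0xb000 ⇒ little 00 b0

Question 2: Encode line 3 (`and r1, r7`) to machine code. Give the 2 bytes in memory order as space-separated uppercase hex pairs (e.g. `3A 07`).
3. and fields op=0x18:5|rd=7:3|rs=1:3|pad=0:5 → word c720h → 20 c7

20 C7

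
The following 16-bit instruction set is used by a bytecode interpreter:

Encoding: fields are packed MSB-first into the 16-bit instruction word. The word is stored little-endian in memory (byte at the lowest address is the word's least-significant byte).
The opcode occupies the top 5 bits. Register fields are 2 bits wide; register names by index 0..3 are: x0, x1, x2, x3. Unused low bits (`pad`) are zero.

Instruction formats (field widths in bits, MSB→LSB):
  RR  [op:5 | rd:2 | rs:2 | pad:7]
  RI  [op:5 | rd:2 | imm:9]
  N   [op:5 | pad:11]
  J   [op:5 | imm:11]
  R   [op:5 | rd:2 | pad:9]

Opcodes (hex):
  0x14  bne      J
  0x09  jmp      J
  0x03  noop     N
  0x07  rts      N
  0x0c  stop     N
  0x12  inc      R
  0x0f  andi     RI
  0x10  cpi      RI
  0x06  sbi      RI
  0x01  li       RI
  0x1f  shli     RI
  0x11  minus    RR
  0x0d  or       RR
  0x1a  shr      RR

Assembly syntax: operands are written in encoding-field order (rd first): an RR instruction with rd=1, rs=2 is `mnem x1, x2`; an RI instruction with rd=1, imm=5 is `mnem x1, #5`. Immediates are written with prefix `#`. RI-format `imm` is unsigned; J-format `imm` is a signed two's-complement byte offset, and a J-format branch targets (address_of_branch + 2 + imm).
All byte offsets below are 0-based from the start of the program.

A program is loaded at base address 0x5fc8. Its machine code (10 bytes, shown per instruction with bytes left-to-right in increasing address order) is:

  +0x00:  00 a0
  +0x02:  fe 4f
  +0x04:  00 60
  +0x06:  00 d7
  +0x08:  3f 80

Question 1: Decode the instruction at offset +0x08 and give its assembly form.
[08] 3f 80 → 0x803f
  opcode bits[15:11]=0x10: cpi/RI
  [10:9] rd=0 = x0
  [8:0] imm=63 = #63

cpi x0, #63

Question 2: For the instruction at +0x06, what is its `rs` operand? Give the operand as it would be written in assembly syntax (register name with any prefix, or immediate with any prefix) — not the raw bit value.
[06] 00 d7 → 0xd700
  top 5b → 0x1a → shr [RR]
  [10:9] rd=3 = x3
  [8:7] rs=2 = x2

x2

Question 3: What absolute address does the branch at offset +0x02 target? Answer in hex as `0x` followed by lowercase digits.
@+02  little-endian(fe 4f) = 0x4ffe
  op=0x4ffe>>11=0x9 ⇒ jmp (J)
  imm@[10:0]=0x7fe (s11→-2) ⇒ #-2
  target = base 0x5fc8 + off 0x02 + 2 + imm -2 = 0x5fca

0x5fca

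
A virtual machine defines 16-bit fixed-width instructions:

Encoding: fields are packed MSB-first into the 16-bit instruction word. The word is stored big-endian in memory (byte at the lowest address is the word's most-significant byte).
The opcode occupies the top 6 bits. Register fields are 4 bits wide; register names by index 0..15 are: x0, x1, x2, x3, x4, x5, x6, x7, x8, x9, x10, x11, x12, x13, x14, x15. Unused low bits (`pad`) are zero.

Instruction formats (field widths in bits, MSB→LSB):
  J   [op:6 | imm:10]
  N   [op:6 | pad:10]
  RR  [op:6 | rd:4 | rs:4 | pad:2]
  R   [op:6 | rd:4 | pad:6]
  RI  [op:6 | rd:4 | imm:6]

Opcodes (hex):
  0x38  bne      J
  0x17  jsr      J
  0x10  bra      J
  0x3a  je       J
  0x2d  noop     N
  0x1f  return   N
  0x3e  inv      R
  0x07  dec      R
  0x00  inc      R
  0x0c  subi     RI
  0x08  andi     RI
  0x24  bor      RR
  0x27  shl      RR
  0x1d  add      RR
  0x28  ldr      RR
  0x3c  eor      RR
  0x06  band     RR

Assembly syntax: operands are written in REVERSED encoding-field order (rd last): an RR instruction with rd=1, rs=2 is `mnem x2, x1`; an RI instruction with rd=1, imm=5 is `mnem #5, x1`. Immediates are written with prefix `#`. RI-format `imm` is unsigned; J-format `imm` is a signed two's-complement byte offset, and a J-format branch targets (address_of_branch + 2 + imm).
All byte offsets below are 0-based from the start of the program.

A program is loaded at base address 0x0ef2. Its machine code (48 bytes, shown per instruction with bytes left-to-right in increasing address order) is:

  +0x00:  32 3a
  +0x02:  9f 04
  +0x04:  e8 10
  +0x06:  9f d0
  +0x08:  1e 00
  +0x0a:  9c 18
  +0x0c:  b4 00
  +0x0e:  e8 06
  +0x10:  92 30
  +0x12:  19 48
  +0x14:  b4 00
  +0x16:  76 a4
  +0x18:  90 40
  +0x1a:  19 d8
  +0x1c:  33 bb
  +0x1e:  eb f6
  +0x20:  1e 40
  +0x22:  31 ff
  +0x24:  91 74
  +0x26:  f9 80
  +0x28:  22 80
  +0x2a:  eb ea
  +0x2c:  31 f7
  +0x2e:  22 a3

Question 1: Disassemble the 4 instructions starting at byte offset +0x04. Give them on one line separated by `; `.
je #16; shl x4, x15; dec x8; shl x6, x0

[04] e8 10 → 0xe810
  top 6b → 0x3a → je [J]
  imm: (w>>0)&0x3ff=0x10 → #16
[06] 9f d0 → 0x9fd0
  top 6b → 0x27 → shl [RR]
  rd: (w>>6)&0xf=0xf → x15
  rs: (w>>2)&0xf=0x4 → x4
[08] 1e 00 → 0x1e00
  top 6b → 0x7 → dec [R]
  rd: (w>>6)&0xf=0x8 → x8
[0a] 9c 18 → 0x9c18
  top 6b → 0x27 → shl [RR]
  rd: (w>>6)&0xf=0x0 → x0
  rs: (w>>2)&0xf=0x6 → x6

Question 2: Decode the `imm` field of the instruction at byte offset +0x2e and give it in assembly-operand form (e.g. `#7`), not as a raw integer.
#35

@+2e  big-endian(22 a3) = 0x22a3
  opcode bits[15:10]=0x8: andi/RI
  [9:6] rd=10 = x10
  [5:0] imm=35 = #35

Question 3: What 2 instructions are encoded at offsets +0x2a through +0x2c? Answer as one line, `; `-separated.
je #-22; subi #55, x7

+0x2a: eb ea ⇒ word 0xebea (big)
  op=0xebea>>10=0x3a ⇒ je (J)
  imm@[9:0]=0x3ea (s10→-22) ⇒ #-22
+0x2c: 31 f7 ⇒ word 0x31f7 (big)
  op=0x31f7>>10=0xc ⇒ subi (RI)
  rd@[9:6]=0x7 ⇒ x7
  imm@[5:0]=0x37 ⇒ #55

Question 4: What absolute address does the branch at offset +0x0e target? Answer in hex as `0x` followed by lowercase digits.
0x0f08

@+0e  big-endian(e8 06) = 0xe806
  opcode bits[15:10]=0x3a: je/J
  [9:0] imm=6 = #6
  target = base 0x0ef2 + off 0x0e + 2 + imm 6 = 0x0f08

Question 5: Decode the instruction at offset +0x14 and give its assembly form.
off 0x14: read b4 00 as big → 0xb400
  op=0xb400>>10=0x2d ⇒ noop (N)

noop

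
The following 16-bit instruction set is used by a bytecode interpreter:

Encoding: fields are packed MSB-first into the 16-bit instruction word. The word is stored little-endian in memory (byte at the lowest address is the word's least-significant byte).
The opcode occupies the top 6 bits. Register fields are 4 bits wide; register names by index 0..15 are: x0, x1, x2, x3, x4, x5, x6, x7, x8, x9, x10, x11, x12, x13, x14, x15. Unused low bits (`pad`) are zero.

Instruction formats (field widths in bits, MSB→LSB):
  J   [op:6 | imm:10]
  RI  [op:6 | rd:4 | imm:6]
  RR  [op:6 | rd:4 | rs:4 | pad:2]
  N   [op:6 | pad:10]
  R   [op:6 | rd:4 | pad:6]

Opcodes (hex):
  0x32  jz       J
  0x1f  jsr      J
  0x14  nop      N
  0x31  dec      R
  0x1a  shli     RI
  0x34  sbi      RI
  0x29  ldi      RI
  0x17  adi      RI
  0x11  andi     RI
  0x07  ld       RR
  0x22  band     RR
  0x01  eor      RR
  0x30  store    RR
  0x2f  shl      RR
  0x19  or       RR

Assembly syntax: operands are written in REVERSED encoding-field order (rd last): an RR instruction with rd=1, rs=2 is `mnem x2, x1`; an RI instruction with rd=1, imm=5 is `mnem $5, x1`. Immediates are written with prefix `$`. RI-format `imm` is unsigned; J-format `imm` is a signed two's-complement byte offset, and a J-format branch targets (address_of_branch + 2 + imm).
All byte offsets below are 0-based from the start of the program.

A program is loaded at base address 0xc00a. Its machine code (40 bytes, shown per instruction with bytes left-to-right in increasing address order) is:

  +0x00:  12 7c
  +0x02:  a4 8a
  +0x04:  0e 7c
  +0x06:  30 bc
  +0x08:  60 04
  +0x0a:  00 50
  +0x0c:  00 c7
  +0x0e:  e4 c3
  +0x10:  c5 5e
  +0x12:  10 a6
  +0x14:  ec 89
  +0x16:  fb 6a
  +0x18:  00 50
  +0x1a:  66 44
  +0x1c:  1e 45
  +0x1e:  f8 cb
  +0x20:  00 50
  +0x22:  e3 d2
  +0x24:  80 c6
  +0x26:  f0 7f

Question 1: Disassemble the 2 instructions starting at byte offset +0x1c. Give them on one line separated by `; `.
andi $30, x4; jz $-8

+0x1c: 1e 45 ⇒ word 0x451e (little)
  opcode bits[15:10]=0x11: andi/RI
  rd: (w>>6)&0xf=0x4 → x4
  imm: (w>>0)&0x3f=0x1e → $30
+0x1e: f8 cb ⇒ word 0xcbf8 (little)
  opcode bits[15:10]=0x32: jz/J
  imm: (w>>0)&0x3ff=0x3f8 (s10→-8) → $-8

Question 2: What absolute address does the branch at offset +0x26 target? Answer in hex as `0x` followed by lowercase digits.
off 0x26: read f0 7f as little → 0x7ff0
  op=0x7ff0>>10=0x1f ⇒ jsr (J)
  [9:0] imm=1008 (s10→-16) = $-16
  target = base 0xc00a + off 0x26 + 2 + imm -16 = 0xc022

0xc022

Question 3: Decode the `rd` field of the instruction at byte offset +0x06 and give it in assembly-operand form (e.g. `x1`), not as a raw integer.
x0

[06] 30 bc → 0xbc30
  top 6b → 0x2f → shl [RR]
  rd@[9:6]=0x0 ⇒ x0
  rs@[5:2]=0xc ⇒ x12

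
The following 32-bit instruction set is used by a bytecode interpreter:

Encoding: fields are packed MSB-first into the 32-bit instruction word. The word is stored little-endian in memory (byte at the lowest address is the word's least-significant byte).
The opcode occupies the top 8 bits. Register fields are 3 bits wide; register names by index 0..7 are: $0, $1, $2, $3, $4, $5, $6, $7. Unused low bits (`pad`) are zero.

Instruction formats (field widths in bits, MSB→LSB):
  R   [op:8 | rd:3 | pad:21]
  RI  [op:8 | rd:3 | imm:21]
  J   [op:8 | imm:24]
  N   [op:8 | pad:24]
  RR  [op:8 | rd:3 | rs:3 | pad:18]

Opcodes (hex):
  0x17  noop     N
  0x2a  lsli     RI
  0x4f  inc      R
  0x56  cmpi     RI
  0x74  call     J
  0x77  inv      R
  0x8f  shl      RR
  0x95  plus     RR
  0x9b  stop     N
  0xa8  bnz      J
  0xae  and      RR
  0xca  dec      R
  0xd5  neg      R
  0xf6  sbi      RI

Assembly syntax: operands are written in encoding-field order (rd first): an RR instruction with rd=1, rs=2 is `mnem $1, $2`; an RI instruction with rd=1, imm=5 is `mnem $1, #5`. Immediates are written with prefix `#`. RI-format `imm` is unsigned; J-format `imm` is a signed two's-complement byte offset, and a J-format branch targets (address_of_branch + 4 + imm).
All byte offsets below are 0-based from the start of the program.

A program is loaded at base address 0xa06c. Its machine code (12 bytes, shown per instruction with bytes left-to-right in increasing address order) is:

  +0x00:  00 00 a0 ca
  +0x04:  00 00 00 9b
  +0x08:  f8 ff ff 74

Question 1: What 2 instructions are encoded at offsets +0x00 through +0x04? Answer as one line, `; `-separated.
off 0x00: read 00 00 a0 ca as little → 0xcaa00000
  top 8b → 0xca → dec [R]
  rd@[23:21]=0x5 ⇒ $5
off 0x04: read 00 00 00 9b as little → 0x9b000000
  top 8b → 0x9b → stop [N]

dec $5; stop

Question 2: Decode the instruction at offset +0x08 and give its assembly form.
off 0x08: read f8 ff ff 74 as little → 0x74fffff8
  opcode bits[31:24]=0x74: call/J
  imm: (w>>0)&0xffffff=0xfffff8 (s24→-8) → #-8

call #-8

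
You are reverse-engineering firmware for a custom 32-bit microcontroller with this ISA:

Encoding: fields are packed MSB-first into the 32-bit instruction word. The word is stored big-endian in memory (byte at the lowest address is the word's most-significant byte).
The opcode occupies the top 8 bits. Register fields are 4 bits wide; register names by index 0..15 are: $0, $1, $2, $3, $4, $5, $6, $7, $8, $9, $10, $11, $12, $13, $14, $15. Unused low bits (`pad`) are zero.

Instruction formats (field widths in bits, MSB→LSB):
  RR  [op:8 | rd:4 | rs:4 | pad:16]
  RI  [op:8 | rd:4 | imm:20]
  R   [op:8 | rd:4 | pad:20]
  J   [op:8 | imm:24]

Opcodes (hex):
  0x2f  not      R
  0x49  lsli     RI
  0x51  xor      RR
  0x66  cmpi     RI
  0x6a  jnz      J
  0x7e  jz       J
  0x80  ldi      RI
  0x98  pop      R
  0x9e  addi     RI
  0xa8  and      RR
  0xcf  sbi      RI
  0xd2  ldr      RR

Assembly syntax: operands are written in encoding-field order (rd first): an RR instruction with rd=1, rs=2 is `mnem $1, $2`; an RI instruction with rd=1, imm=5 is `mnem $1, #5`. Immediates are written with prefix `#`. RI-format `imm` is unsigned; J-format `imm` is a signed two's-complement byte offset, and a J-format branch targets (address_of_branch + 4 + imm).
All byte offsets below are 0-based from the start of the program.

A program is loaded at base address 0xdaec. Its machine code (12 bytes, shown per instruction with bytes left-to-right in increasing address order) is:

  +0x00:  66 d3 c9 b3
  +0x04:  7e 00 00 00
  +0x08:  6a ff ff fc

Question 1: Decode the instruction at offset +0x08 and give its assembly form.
[08] 6a ff ff fc → 0x6afffffc
  opcode bits[31:24]=0x6a: jnz/J
  imm: (w>>0)&0xffffff=0xfffffc (s24→-4) → #-4

jnz #-4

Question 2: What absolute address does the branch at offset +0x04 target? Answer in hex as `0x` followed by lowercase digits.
0xdaf4

off 0x04: read 7e 00 00 00 as big → 0x7e000000
  top 8b → 0x7e → jz [J]
  [23:0] imm=0 = #0
  target = base 0xdaec + off 0x04 + 4 + imm 0 = 0xdaf4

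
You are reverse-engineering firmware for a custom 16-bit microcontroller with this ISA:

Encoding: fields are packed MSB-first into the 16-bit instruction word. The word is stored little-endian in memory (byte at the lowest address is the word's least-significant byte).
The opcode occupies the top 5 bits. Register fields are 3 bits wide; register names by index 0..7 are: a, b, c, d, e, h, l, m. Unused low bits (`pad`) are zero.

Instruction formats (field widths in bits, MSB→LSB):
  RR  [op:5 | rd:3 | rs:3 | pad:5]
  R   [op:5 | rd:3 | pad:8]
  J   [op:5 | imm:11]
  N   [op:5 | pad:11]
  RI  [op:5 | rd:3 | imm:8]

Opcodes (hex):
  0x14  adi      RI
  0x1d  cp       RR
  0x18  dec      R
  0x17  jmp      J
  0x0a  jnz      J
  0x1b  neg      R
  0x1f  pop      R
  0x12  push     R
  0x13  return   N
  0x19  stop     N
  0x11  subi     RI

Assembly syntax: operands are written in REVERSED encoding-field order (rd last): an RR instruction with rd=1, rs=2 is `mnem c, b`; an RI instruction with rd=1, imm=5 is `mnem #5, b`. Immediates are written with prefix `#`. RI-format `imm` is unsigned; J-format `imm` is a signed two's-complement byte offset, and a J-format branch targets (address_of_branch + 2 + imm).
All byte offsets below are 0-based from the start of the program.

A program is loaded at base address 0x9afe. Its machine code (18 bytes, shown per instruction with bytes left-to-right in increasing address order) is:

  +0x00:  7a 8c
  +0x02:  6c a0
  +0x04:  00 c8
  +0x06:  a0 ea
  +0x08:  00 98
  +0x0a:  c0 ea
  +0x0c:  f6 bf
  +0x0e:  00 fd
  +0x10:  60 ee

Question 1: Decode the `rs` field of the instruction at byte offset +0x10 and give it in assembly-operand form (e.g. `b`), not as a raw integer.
@+10  little-endian(60 ee) = 0xee60
  top 5b → 0x1d → cp [RR]
  rd: (w>>8)&0x7=0x6 → l
  rs: (w>>5)&0x7=0x3 → d

d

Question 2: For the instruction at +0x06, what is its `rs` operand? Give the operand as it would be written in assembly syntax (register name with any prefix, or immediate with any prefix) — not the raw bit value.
h

+0x06: a0 ea ⇒ word 0xeaa0 (little)
  opcode bits[15:11]=0x1d: cp/RR
  [10:8] rd=2 = c
  [7:5] rs=5 = h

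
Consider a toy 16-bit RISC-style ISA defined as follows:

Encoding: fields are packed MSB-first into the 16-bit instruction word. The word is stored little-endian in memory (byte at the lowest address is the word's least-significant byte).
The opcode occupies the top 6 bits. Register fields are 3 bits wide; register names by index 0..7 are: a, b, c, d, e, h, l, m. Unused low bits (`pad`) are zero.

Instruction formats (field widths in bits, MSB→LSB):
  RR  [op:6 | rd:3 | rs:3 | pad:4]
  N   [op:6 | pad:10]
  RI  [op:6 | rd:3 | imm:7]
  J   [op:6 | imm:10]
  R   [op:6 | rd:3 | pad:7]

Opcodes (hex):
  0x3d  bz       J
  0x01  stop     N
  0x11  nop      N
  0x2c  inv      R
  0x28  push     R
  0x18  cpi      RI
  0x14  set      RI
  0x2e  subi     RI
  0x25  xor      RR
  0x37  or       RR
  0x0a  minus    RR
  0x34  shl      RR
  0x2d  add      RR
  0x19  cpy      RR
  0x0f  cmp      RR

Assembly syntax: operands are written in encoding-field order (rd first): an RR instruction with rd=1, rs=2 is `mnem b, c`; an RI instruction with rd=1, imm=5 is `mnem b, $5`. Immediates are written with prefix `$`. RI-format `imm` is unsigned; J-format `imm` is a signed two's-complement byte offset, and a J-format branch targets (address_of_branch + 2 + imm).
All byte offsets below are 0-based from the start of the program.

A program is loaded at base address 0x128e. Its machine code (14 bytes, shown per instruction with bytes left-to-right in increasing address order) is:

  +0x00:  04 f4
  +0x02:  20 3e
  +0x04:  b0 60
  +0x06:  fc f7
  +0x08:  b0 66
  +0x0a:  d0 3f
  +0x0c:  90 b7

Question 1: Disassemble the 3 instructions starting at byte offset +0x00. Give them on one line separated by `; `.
bz $4; cmp e, c; cpi b, $48

off 0x00: read 04 f4 as little → 0xf404
  top 6b → 0x3d → bz [J]
  [9:0] imm=4 = $4
off 0x02: read 20 3e as little → 0x3e20
  top 6b → 0xf → cmp [RR]
  [9:7] rd=4 = e
  [6:4] rs=2 = c
off 0x04: read b0 60 as little → 0x60b0
  top 6b → 0x18 → cpi [RI]
  [9:7] rd=1 = b
  [6:0] imm=48 = $48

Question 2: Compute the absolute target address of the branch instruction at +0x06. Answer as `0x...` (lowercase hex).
[06] fc f7 → 0xf7fc
  top 6b → 0x3d → bz [J]
  [9:0] imm=1020 (s10→-4) = $-4
  target = base 0x128e + off 0x06 + 2 + imm -4 = 0x1292

0x1292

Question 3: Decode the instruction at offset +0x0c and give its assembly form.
add m, b

[0c] 90 b7 → 0xb790
  op=0xb790>>10=0x2d ⇒ add (RR)
  [9:7] rd=7 = m
  [6:4] rs=1 = b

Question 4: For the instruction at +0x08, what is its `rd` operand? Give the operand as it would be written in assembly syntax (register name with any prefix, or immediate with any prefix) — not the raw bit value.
+0x08: b0 66 ⇒ word 0x66b0 (little)
  top 6b → 0x19 → cpy [RR]
  [9:7] rd=5 = h
  [6:4] rs=3 = d

h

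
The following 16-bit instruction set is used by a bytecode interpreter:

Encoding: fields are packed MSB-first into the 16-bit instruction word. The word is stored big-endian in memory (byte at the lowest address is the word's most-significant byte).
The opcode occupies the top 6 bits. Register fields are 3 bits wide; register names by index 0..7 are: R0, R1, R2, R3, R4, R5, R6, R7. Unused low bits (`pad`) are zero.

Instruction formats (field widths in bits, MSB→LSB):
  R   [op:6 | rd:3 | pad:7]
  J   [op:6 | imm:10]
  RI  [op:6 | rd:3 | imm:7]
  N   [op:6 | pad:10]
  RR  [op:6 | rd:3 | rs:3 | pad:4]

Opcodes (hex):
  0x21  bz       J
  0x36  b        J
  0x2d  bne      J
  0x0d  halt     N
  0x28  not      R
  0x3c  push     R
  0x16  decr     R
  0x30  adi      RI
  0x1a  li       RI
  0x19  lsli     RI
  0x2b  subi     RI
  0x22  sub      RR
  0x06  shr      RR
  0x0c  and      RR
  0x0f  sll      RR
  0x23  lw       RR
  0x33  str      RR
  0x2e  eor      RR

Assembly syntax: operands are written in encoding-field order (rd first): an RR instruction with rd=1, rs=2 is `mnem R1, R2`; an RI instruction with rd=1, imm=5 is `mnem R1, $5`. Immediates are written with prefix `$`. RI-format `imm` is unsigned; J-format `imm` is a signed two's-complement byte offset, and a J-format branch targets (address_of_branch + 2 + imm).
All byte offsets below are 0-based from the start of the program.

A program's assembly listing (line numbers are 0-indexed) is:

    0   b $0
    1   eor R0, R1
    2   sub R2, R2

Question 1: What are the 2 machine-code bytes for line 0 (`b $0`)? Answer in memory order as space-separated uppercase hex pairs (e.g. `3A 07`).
line 0 (b): pack op=0x36:6|imm=0:10 = 0xd800; big→ d8 00

D8 00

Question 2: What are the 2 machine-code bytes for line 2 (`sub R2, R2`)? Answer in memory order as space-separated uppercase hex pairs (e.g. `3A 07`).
2. sub fields op=0x22:6|rd=2:3|rs=2:3|pad=0:4 → word 8920h → 89 20

89 20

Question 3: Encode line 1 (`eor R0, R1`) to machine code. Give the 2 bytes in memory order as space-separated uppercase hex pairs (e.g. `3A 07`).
B8 10

line 1 (eor): pack op=0x2e:6|rd=0:3|rs=1:3|pad=0:4 = 0xb810; big→ b8 10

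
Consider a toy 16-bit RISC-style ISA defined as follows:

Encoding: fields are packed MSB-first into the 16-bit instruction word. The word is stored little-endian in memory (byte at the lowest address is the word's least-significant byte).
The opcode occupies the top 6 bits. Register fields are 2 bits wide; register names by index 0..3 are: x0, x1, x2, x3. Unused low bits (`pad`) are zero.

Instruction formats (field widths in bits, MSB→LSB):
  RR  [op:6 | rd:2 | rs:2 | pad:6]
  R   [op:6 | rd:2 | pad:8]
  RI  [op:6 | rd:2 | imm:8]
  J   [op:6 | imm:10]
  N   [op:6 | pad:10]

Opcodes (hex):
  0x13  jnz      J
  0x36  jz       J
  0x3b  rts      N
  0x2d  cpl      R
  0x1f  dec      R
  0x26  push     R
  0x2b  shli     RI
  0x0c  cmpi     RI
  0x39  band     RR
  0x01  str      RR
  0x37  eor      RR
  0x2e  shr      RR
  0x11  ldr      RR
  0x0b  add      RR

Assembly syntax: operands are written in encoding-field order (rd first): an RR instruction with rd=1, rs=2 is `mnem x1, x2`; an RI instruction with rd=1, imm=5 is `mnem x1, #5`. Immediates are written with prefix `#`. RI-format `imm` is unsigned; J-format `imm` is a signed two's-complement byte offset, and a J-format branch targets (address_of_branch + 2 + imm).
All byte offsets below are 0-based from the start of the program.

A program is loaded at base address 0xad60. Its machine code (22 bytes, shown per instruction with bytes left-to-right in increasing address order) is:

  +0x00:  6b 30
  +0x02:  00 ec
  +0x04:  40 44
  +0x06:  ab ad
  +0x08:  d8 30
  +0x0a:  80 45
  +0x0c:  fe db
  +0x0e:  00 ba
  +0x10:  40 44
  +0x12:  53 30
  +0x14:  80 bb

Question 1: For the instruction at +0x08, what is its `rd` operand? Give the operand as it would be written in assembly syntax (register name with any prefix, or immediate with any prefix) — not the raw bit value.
x0

@+08  little-endian(d8 30) = 0x30d8
  opcode bits[15:10]=0xc: cmpi/RI
  [9:8] rd=0 = x0
  [7:0] imm=216 = #216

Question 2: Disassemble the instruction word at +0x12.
off 0x12: read 53 30 as little → 0x3053
  opcode bits[15:10]=0xc: cmpi/RI
  rd@[9:8]=0x0 ⇒ x0
  imm@[7:0]=0x53 ⇒ #83

cmpi x0, #83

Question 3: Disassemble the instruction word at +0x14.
shr x3, x2

@+14  little-endian(80 bb) = 0xbb80
  opcode bits[15:10]=0x2e: shr/RR
  [9:8] rd=3 = x3
  [7:6] rs=2 = x2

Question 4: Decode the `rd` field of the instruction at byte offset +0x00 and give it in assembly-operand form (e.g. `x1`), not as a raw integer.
off 0x00: read 6b 30 as little → 0x306b
  op=0x306b>>10=0xc ⇒ cmpi (RI)
  [9:8] rd=0 = x0
  [7:0] imm=107 = #107

x0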